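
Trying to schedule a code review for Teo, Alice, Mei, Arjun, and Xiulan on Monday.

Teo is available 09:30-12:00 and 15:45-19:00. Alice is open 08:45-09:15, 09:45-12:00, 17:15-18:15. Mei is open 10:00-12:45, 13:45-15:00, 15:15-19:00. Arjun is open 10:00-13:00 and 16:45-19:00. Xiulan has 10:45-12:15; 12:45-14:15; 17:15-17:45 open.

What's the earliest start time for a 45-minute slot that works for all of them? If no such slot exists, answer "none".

Teo ∩ Alice: 09:45-12:00, 17:15-18:15.
Teo ∩ Alice ∩ Mei: 10:00-12:00, 17:15-18:15.
Teo ∩ Alice ∩ Mei ∩ Arjun: 10:00-12:00, 17:15-18:15.
Teo ∩ Alice ∩ Mei ∩ Arjun ∩ Xiulan: 10:45-12:00, 17:15-17:45.
The first common window of at least 45 minutes is 10:45-12:00, so the earliest start is 10:45.

10:45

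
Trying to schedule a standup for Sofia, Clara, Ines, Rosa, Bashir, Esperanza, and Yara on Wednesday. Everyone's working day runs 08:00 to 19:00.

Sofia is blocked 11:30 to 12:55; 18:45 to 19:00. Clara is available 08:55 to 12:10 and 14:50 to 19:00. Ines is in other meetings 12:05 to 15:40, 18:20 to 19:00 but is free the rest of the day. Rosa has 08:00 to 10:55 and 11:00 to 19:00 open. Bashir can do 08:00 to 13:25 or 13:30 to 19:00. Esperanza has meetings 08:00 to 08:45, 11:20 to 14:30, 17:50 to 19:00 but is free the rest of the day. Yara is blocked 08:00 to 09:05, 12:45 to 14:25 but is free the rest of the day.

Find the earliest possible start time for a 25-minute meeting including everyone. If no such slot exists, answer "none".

Sofia free: 08:00-11:30, 12:55-18:45 (invert busy blocks within the working day).
Clara free: 08:55-12:10, 14:50-19:00.
Ines free: 08:00-12:05, 15:40-18:20 (invert busy blocks within the working day).
Rosa free: 08:00-10:55, 11:00-19:00.
Bashir free: 08:00-13:25, 13:30-19:00.
Esperanza free: 08:45-11:20, 14:30-17:50 (invert busy blocks within the working day).
Yara free: 09:05-12:45, 14:25-19:00 (invert busy blocks within the working day).
Sofia ∩ Clara: 08:55-11:30, 14:50-18:45.
Sofia ∩ Clara ∩ Ines: 08:55-11:30, 15:40-18:20.
Sofia ∩ Clara ∩ Ines ∩ Rosa: 08:55-10:55, 11:00-11:30, 15:40-18:20.
Sofia ∩ Clara ∩ Ines ∩ Rosa ∩ Bashir: 08:55-10:55, 11:00-11:30, 15:40-18:20.
Sofia ∩ Clara ∩ Ines ∩ Rosa ∩ Bashir ∩ Esperanza: 08:55-10:55, 11:00-11:20, 15:40-17:50.
Sofia ∩ Clara ∩ Ines ∩ Rosa ∩ Bashir ∩ Esperanza ∩ Yara: 09:05-10:55, 11:00-11:20, 15:40-17:50.
The first common window of at least 25 minutes is 09:05-10:55, so the earliest start is 09:05.

09:05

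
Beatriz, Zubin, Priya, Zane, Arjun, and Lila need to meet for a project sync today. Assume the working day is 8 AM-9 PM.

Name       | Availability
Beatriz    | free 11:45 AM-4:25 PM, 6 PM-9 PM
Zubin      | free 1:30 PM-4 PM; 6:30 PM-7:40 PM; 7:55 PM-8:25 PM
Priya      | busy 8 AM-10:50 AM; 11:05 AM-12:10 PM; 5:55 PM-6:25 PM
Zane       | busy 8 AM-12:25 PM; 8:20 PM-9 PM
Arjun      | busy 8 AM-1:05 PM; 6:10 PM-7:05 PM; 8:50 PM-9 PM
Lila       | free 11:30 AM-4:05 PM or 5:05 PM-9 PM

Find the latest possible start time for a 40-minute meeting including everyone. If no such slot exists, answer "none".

15:20

Beatriz free: 11:45-16:25, 18:00-21:00.
Zubin free: 13:30-16:00, 18:30-19:40, 19:55-20:25.
Priya free: 10:50-11:05, 12:10-17:55, 18:25-21:00 (invert busy blocks within the working day).
Zane free: 12:25-20:20 (invert busy blocks within the working day).
Arjun free: 13:05-18:10, 19:05-20:50 (invert busy blocks within the working day).
Lila free: 11:30-16:05, 17:05-21:00.
Beatriz ∩ Zubin: 13:30-16:00, 18:30-19:40, 19:55-20:25.
Beatriz ∩ Zubin ∩ Priya: 13:30-16:00, 18:30-19:40, 19:55-20:25.
Beatriz ∩ Zubin ∩ Priya ∩ Zane: 13:30-16:00, 18:30-19:40, 19:55-20:20.
Beatriz ∩ Zubin ∩ Priya ∩ Zane ∩ Arjun: 13:30-16:00, 19:05-19:40, 19:55-20:20.
Beatriz ∩ Zubin ∩ Priya ∩ Zane ∩ Arjun ∩ Lila: 13:30-16:00, 19:05-19:40, 19:55-20:20.
The last common window of at least 40 minutes is 13:30-16:00; a 40-minute meeting can start as late as 15:20 and still end by 16:00.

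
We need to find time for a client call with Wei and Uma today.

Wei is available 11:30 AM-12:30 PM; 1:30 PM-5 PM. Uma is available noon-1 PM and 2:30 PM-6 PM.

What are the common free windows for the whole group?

Wei ∩ Uma: 12:00-12:30, 14:30-17:00.

12:00-12:30, 14:30-17:00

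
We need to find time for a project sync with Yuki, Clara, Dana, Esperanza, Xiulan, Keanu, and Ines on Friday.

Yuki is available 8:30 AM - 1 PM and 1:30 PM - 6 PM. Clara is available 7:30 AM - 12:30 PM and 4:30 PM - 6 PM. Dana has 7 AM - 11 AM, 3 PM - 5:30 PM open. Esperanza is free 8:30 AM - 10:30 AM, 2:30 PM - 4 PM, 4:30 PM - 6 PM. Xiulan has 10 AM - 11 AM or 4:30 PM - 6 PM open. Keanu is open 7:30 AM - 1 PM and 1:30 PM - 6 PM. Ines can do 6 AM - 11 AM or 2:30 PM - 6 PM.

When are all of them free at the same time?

10:00-10:30, 16:30-17:30

Yuki ∩ Clara: 08:30-12:30, 16:30-18:00.
Yuki ∩ Clara ∩ Dana: 08:30-11:00, 16:30-17:30.
Yuki ∩ Clara ∩ Dana ∩ Esperanza: 08:30-10:30, 16:30-17:30.
Yuki ∩ Clara ∩ Dana ∩ Esperanza ∩ Xiulan: 10:00-10:30, 16:30-17:30.
Yuki ∩ Clara ∩ Dana ∩ Esperanza ∩ Xiulan ∩ Keanu: 10:00-10:30, 16:30-17:30.
Yuki ∩ Clara ∩ Dana ∩ Esperanza ∩ Xiulan ∩ Keanu ∩ Ines: 10:00-10:30, 16:30-17:30.
Those are the intersection windows.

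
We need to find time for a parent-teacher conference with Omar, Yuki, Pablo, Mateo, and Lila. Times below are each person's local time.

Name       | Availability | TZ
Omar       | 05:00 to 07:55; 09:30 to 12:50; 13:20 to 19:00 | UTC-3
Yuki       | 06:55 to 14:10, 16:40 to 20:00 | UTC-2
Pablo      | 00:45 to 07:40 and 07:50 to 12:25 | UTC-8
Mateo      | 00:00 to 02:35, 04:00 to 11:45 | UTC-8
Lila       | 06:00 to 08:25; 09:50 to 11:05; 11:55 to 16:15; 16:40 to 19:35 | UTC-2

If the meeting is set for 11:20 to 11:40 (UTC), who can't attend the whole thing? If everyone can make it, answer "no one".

Omar in UTC: 08:00-10:55, 12:30-15:50, 16:20-22:00 (add 3h to convert from UTC-3).
Yuki in UTC: 08:55-16:10, 18:40-22:00 (add 2h to convert from UTC-2).
Pablo in UTC: 08:45-15:40, 15:50-20:25 (add 8h to convert from UTC-8).
Mateo in UTC: 08:00-10:35, 12:00-19:45 (add 8h to convert from UTC-8).
Lila in UTC: 08:00-10:25, 11:50-13:05, 13:55-18:15, 18:40-21:35 (add 2h to convert from UTC-2).
Omar: not fully free for 11:20-11:40. Yuki: free for 11:20-11:40. Pablo: free for 11:20-11:40. Mateo: not fully free for 11:20-11:40. Lila: not fully free for 11:20-11:40.

Lila, Mateo, Omar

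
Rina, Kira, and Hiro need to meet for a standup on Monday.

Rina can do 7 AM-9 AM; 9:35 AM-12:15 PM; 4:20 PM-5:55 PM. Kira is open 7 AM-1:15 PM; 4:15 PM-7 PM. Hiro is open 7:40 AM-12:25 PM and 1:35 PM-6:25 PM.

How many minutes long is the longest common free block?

160

Rina ∩ Kira: 07:00-09:00, 09:35-12:15, 16:20-17:55.
Rina ∩ Kira ∩ Hiro: 07:40-09:00, 09:35-12:15, 16:20-17:55.
So the common availability across everyone is 07:40-09:00, 09:35-12:15, 16:20-17:55.
The longest is 09:35-12:15 at 160 minutes.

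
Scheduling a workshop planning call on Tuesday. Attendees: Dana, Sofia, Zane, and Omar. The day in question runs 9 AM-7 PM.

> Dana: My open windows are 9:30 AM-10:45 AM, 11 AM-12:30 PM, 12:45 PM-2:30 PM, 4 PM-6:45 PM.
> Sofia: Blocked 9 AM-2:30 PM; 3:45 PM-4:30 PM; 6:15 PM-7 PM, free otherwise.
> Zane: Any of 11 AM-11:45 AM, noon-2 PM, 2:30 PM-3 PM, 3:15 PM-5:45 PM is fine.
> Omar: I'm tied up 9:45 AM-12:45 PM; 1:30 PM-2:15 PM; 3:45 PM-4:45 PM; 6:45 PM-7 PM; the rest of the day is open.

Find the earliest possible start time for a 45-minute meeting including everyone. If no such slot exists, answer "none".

Dana free: 09:30-10:45, 11:00-12:30, 12:45-14:30, 16:00-18:45.
Sofia free: 14:30-15:45, 16:30-18:15 (invert busy blocks within the working day).
Zane free: 11:00-11:45, 12:00-14:00, 14:30-15:00, 15:15-17:45.
Omar free: 09:00-09:45, 12:45-13:30, 14:15-15:45, 16:45-18:45 (invert busy blocks within the working day).
Dana ∩ Sofia: 16:30-18:15.
Dana ∩ Sofia ∩ Zane: 16:30-17:45.
Dana ∩ Sofia ∩ Zane ∩ Omar: 16:45-17:45.
The first common window of at least 45 minutes is 16:45-17:45, so the earliest start is 16:45.

16:45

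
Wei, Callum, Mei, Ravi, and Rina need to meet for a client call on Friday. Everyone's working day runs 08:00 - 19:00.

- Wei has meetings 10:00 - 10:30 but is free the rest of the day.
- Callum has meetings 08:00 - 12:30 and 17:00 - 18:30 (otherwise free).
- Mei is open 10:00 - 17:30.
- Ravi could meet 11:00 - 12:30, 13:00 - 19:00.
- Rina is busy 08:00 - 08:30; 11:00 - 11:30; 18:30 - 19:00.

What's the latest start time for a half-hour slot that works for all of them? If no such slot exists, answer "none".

16:30

Wei free: 08:00-10:00, 10:30-19:00 (invert busy blocks within the working day).
Callum free: 12:30-17:00, 18:30-19:00 (invert busy blocks within the working day).
Mei free: 10:00-17:30.
Ravi free: 11:00-12:30, 13:00-19:00.
Rina free: 08:30-11:00, 11:30-18:30 (invert busy blocks within the working day).
Wei ∩ Callum: 12:30-17:00, 18:30-19:00.
Wei ∩ Callum ∩ Mei: 12:30-17:00.
Wei ∩ Callum ∩ Mei ∩ Ravi: 13:00-17:00.
Wei ∩ Callum ∩ Mei ∩ Ravi ∩ Rina: 13:00-17:00.
The last common window of at least 30 minutes is 13:00-17:00; a 30-minute meeting can start as late as 16:30 and still end by 17:00.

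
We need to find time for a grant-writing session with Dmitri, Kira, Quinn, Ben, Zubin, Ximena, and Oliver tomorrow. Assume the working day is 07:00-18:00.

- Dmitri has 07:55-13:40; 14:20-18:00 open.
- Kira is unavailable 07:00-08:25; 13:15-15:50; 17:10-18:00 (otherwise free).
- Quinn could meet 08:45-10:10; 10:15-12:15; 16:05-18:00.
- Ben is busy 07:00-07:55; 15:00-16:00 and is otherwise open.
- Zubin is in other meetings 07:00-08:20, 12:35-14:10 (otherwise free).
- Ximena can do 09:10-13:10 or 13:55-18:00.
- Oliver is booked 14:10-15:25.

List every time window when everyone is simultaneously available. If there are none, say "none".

09:10-10:10, 10:15-12:15, 16:05-17:10

Dmitri free: 07:55-13:40, 14:20-18:00.
Kira free: 08:25-13:15, 15:50-17:10 (invert busy blocks within the working day).
Quinn free: 08:45-10:10, 10:15-12:15, 16:05-18:00.
Ben free: 07:55-15:00, 16:00-18:00 (invert busy blocks within the working day).
Zubin free: 08:20-12:35, 14:10-18:00 (invert busy blocks within the working day).
Ximena free: 09:10-13:10, 13:55-18:00.
Oliver free: 07:00-14:10, 15:25-18:00 (invert busy blocks within the working day).
Dmitri ∩ Kira: 08:25-13:15, 15:50-17:10.
Dmitri ∩ Kira ∩ Quinn: 08:45-10:10, 10:15-12:15, 16:05-17:10.
Dmitri ∩ Kira ∩ Quinn ∩ Ben: 08:45-10:10, 10:15-12:15, 16:05-17:10.
Dmitri ∩ Kira ∩ Quinn ∩ Ben ∩ Zubin: 08:45-10:10, 10:15-12:15, 16:05-17:10.
Dmitri ∩ Kira ∩ Quinn ∩ Ben ∩ Zubin ∩ Ximena: 09:10-10:10, 10:15-12:15, 16:05-17:10.
Dmitri ∩ Kira ∩ Quinn ∩ Ben ∩ Zubin ∩ Ximena ∩ Oliver: 09:10-10:10, 10:15-12:15, 16:05-17:10.
So the common availability across everyone is 09:10-10:10, 10:15-12:15, 16:05-17:10.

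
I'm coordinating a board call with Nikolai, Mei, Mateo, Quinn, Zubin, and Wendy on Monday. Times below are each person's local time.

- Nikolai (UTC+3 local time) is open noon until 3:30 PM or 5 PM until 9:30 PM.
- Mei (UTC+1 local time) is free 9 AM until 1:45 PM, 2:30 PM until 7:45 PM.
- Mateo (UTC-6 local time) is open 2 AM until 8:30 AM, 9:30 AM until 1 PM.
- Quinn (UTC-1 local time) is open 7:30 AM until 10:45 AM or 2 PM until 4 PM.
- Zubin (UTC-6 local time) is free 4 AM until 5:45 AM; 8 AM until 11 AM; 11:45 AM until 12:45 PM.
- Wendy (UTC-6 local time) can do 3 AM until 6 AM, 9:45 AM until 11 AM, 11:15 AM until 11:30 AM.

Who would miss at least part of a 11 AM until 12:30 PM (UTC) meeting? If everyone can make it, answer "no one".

Nikolai in UTC: 09:00-12:30, 14:00-18:30 (subtract 3h to convert from UTC+3).
Mei in UTC: 08:00-12:45, 13:30-18:45 (subtract 1h to convert from UTC+1).
Mateo in UTC: 08:00-14:30, 15:30-19:00 (add 6h to convert from UTC-6).
Quinn in UTC: 08:30-11:45, 15:00-17:00 (add 1h to convert from UTC-1).
Zubin in UTC: 10:00-11:45, 14:00-17:00, 17:45-18:45 (add 6h to convert from UTC-6).
Wendy in UTC: 09:00-12:00, 15:45-17:00, 17:15-17:30 (add 6h to convert from UTC-6).
Nikolai: free for 11:00-12:30. Mei: free for 11:00-12:30. Mateo: free for 11:00-12:30. Quinn: not fully free for 11:00-12:30. Zubin: not fully free for 11:00-12:30. Wendy: not fully free for 11:00-12:30.

Quinn, Wendy, Zubin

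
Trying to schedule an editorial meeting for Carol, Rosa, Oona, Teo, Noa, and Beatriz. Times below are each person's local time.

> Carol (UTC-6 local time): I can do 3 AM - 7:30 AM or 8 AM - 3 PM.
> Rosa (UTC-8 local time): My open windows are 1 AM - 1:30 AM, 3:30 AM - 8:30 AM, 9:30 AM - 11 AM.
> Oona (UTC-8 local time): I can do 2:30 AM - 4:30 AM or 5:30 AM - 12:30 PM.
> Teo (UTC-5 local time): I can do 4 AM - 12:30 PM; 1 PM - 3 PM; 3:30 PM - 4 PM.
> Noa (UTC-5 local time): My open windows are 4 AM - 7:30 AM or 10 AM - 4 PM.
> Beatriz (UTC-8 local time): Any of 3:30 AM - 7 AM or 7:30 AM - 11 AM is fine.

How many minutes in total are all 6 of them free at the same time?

Carol in UTC: 09:00-13:30, 14:00-21:00 (add 6h to convert from UTC-6).
Rosa in UTC: 09:00-09:30, 11:30-16:30, 17:30-19:00 (add 8h to convert from UTC-8).
Oona in UTC: 10:30-12:30, 13:30-20:30 (add 8h to convert from UTC-8).
Teo in UTC: 09:00-17:30, 18:00-20:00, 20:30-21:00 (add 5h to convert from UTC-5).
Noa in UTC: 09:00-12:30, 15:00-21:00 (add 5h to convert from UTC-5).
Beatriz in UTC: 11:30-15:00, 15:30-19:00 (add 8h to convert from UTC-8).
Carol ∩ Rosa: 09:00-09:30, 11:30-13:30, 14:00-16:30, 17:30-19:00.
Carol ∩ Rosa ∩ Oona: 11:30-12:30, 14:00-16:30, 17:30-19:00.
Carol ∩ Rosa ∩ Oona ∩ Teo: 11:30-12:30, 14:00-16:30, 18:00-19:00.
Carol ∩ Rosa ∩ Oona ∩ Teo ∩ Noa: 11:30-12:30, 15:00-16:30, 18:00-19:00.
Carol ∩ Rosa ∩ Oona ∩ Teo ∩ Noa ∩ Beatriz: 11:30-12:30, 15:30-16:30, 18:00-19:00.
Those are the intersection windows.
Summing the common windows: 60 + 60 + 60 = 180 minutes.

180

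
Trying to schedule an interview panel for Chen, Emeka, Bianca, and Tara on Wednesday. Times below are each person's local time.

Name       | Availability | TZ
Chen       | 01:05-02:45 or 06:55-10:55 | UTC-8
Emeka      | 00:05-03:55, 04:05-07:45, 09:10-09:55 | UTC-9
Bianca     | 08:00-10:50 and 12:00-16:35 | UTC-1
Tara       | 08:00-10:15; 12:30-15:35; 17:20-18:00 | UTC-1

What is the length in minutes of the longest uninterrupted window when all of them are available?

Chen in UTC: 09:05-10:45, 14:55-18:55 (add 8h to convert from UTC-8).
Emeka in UTC: 09:05-12:55, 13:05-16:45, 18:10-18:55 (add 9h to convert from UTC-9).
Bianca in UTC: 09:00-11:50, 13:00-17:35 (add 1h to convert from UTC-1).
Tara in UTC: 09:00-11:15, 13:30-16:35, 18:20-19:00 (add 1h to convert from UTC-1).
Chen ∩ Emeka: 09:05-10:45, 14:55-16:45, 18:10-18:55.
Chen ∩ Emeka ∩ Bianca: 09:05-10:45, 14:55-16:45.
Chen ∩ Emeka ∩ Bianca ∩ Tara: 09:05-10:45, 14:55-16:35.
The longest is 09:05-10:45 at 100 minutes.

100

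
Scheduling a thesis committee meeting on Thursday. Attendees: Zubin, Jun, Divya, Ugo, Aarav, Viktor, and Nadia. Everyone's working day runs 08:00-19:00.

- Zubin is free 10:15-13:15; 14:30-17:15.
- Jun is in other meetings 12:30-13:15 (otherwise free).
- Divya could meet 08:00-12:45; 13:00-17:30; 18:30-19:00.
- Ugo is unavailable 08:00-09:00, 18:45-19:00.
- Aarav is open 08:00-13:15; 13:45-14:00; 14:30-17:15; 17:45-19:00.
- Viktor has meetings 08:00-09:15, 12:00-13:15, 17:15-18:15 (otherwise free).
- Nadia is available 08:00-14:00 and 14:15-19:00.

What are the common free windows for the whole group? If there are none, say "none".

Zubin free: 10:15-13:15, 14:30-17:15.
Jun free: 08:00-12:30, 13:15-19:00 (invert busy blocks within the working day).
Divya free: 08:00-12:45, 13:00-17:30, 18:30-19:00.
Ugo free: 09:00-18:45 (invert busy blocks within the working day).
Aarav free: 08:00-13:15, 13:45-14:00, 14:30-17:15, 17:45-19:00.
Viktor free: 09:15-12:00, 13:15-17:15, 18:15-19:00 (invert busy blocks within the working day).
Nadia free: 08:00-14:00, 14:15-19:00.
Zubin ∩ Jun: 10:15-12:30, 14:30-17:15.
Zubin ∩ Jun ∩ Divya: 10:15-12:30, 14:30-17:15.
Zubin ∩ Jun ∩ Divya ∩ Ugo: 10:15-12:30, 14:30-17:15.
Zubin ∩ Jun ∩ Divya ∩ Ugo ∩ Aarav: 10:15-12:30, 14:30-17:15.
Zubin ∩ Jun ∩ Divya ∩ Ugo ∩ Aarav ∩ Viktor: 10:15-12:00, 14:30-17:15.
Zubin ∩ Jun ∩ Divya ∩ Ugo ∩ Aarav ∩ Viktor ∩ Nadia: 10:15-12:00, 14:30-17:15.

10:15-12:00, 14:30-17:15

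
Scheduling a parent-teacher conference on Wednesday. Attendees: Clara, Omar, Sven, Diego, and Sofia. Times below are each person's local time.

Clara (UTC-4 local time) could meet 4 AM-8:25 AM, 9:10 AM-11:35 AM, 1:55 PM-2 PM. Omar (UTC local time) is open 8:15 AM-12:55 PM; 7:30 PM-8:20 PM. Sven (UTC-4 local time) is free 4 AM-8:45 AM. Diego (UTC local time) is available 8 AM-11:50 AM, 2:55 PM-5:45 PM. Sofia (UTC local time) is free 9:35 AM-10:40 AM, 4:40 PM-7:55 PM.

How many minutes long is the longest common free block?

Clara in UTC: 08:00-12:25, 13:10-15:35, 17:55-18:00 (add 4h to convert from UTC-4).
Omar in UTC: 08:15-12:55, 19:30-20:20.
Sven in UTC: 08:00-12:45 (add 4h to convert from UTC-4).
Diego in UTC: 08:00-11:50, 14:55-17:45.
Sofia in UTC: 09:35-10:40, 16:40-19:55.
Clara ∩ Omar: 08:15-12:25.
Clara ∩ Omar ∩ Sven: 08:15-12:25.
Clara ∩ Omar ∩ Sven ∩ Diego: 08:15-11:50.
Clara ∩ Omar ∩ Sven ∩ Diego ∩ Sofia: 09:35-10:40.
Those are the intersection windows.
The longest is 09:35-10:40 at 65 minutes.

65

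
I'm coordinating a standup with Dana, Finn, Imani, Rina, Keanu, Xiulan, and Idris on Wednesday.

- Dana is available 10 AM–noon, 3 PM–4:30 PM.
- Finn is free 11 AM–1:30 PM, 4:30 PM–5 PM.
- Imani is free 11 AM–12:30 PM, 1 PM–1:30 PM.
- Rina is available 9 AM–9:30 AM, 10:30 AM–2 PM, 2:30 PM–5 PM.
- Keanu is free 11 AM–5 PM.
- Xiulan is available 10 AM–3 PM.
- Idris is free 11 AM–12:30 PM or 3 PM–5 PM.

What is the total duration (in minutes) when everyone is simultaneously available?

60

Dana ∩ Finn: 11:00-12:00.
Dana ∩ Finn ∩ Imani: 11:00-12:00.
Dana ∩ Finn ∩ Imani ∩ Rina: 11:00-12:00.
Dana ∩ Finn ∩ Imani ∩ Rina ∩ Keanu: 11:00-12:00.
Dana ∩ Finn ∩ Imani ∩ Rina ∩ Keanu ∩ Xiulan: 11:00-12:00.
Dana ∩ Finn ∩ Imani ∩ Rina ∩ Keanu ∩ Xiulan ∩ Idris: 11:00-12:00.
That's a single block of 60 minutes.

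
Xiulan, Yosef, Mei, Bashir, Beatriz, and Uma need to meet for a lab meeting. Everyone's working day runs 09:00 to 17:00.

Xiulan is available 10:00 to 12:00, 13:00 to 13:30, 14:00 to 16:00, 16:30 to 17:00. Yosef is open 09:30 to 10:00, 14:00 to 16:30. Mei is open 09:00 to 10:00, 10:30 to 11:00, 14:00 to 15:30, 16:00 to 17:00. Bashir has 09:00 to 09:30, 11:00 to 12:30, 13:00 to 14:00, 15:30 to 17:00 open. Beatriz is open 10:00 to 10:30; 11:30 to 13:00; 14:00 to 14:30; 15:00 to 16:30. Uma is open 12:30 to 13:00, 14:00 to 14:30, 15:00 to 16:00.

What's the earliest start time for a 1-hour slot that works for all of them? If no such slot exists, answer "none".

none

Xiulan ∩ Yosef: 14:00-16:00.
Xiulan ∩ Yosef ∩ Mei: 14:00-15:30.
Xiulan ∩ Yosef ∩ Mei ∩ Bashir: ∅.
Xiulan ∩ Yosef ∩ Mei ∩ Bashir ∩ Beatriz: ∅.
Xiulan ∩ Yosef ∩ Mei ∩ Bashir ∩ Beatriz ∩ Uma: ∅.
There is no time when everyone is free.
No common window is at least 60 minutes long.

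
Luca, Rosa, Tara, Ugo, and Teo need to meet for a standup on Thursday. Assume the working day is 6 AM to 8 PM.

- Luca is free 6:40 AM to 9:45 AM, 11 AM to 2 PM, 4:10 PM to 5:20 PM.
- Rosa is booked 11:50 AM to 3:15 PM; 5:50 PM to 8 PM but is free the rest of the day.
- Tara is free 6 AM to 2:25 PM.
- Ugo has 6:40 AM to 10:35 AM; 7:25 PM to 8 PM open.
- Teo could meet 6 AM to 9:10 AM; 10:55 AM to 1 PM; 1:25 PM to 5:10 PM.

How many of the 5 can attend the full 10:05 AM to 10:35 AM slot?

3

Luca free: 06:40-09:45, 11:00-14:00, 16:10-17:20.
Rosa free: 06:00-11:50, 15:15-17:50 (invert busy blocks within the working day).
Tara free: 06:00-14:25.
Ugo free: 06:40-10:35, 19:25-20:00.
Teo free: 06:00-09:10, 10:55-13:00, 13:25-17:10.
Rosa, Tara, and Ugo can make the full 10:05-10:35 slot — that's 3.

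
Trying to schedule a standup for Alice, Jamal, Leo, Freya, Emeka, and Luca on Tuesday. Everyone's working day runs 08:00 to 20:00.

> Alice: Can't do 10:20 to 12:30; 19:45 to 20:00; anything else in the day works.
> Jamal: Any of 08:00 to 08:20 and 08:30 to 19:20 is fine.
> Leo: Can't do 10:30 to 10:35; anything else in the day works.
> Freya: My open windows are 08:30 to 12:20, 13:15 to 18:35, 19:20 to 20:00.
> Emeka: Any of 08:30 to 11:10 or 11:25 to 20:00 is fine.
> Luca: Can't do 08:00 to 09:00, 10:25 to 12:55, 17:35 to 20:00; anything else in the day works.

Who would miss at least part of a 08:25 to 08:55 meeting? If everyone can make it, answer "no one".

Alice free: 08:00-10:20, 12:30-19:45 (invert busy blocks within the working day).
Jamal free: 08:00-08:20, 08:30-19:20.
Leo free: 08:00-10:30, 10:35-20:00 (invert busy blocks within the working day).
Freya free: 08:30-12:20, 13:15-18:35, 19:20-20:00.
Emeka free: 08:30-11:10, 11:25-20:00.
Luca free: 09:00-10:25, 12:55-17:35 (invert busy blocks within the working day).
Alice: free for 08:25-08:55. Jamal: not fully free for 08:25-08:55. Leo: free for 08:25-08:55. Freya: not fully free for 08:25-08:55. Emeka: not fully free for 08:25-08:55. Luca: not fully free for 08:25-08:55.

Emeka, Freya, Jamal, Luca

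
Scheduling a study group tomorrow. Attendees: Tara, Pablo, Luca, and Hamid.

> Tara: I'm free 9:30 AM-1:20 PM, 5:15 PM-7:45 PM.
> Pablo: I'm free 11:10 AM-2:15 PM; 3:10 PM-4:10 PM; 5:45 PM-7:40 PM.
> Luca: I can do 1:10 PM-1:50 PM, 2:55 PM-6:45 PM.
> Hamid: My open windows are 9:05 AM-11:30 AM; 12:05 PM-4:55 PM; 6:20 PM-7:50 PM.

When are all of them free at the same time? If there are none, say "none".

13:10-13:20, 18:20-18:45

Tara ∩ Pablo: 11:10-13:20, 17:45-19:40.
Tara ∩ Pablo ∩ Luca: 13:10-13:20, 17:45-18:45.
Tara ∩ Pablo ∩ Luca ∩ Hamid: 13:10-13:20, 18:20-18:45.
So the common availability across everyone is 13:10-13:20, 18:20-18:45.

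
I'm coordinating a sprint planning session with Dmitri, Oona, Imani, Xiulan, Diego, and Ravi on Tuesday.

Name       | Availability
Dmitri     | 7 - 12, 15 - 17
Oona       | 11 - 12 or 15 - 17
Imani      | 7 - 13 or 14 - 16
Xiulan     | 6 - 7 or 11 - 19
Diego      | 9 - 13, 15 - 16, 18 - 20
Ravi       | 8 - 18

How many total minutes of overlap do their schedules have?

Dmitri ∩ Oona: 11:00-12:00, 15:00-17:00.
Dmitri ∩ Oona ∩ Imani: 11:00-12:00, 15:00-16:00.
Dmitri ∩ Oona ∩ Imani ∩ Xiulan: 11:00-12:00, 15:00-16:00.
Dmitri ∩ Oona ∩ Imani ∩ Xiulan ∩ Diego: 11:00-12:00, 15:00-16:00.
Dmitri ∩ Oona ∩ Imani ∩ Xiulan ∩ Diego ∩ Ravi: 11:00-12:00, 15:00-16:00.
Those are the intersection windows.
Summing the common windows: 60 + 60 = 120 minutes.

120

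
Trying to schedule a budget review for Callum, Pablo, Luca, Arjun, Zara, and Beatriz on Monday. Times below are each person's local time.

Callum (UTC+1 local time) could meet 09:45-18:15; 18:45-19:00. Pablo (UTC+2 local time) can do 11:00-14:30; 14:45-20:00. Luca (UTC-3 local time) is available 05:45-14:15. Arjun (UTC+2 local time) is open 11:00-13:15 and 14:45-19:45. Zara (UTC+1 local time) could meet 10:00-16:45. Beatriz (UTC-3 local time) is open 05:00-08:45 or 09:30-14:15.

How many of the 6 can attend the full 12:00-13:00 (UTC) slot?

3

Callum in UTC: 08:45-17:15, 17:45-18:00 (subtract 1h to convert from UTC+1).
Pablo in UTC: 09:00-12:30, 12:45-18:00 (subtract 2h to convert from UTC+2).
Luca in UTC: 08:45-17:15 (add 3h to convert from UTC-3).
Arjun in UTC: 09:00-11:15, 12:45-17:45 (subtract 2h to convert from UTC+2).
Zara in UTC: 09:00-15:45 (subtract 1h to convert from UTC+1).
Beatriz in UTC: 08:00-11:45, 12:30-17:15 (add 3h to convert from UTC-3).
Callum, Luca, and Zara can make the full 12:00-13:00 slot — that's 3.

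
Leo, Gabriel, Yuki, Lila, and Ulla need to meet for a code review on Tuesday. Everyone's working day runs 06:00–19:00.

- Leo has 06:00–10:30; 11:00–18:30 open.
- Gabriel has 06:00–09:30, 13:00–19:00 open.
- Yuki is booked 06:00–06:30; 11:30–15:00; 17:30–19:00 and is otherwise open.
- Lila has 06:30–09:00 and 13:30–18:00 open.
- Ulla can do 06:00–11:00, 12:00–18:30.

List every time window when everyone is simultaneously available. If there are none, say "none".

Leo free: 06:00-10:30, 11:00-18:30.
Gabriel free: 06:00-09:30, 13:00-19:00.
Yuki free: 06:30-11:30, 15:00-17:30 (invert busy blocks within the working day).
Lila free: 06:30-09:00, 13:30-18:00.
Ulla free: 06:00-11:00, 12:00-18:30.
Leo ∩ Gabriel: 06:00-09:30, 13:00-18:30.
Leo ∩ Gabriel ∩ Yuki: 06:30-09:30, 15:00-17:30.
Leo ∩ Gabriel ∩ Yuki ∩ Lila: 06:30-09:00, 15:00-17:30.
Leo ∩ Gabriel ∩ Yuki ∩ Lila ∩ Ulla: 06:30-09:00, 15:00-17:30.

06:30-09:00, 15:00-17:30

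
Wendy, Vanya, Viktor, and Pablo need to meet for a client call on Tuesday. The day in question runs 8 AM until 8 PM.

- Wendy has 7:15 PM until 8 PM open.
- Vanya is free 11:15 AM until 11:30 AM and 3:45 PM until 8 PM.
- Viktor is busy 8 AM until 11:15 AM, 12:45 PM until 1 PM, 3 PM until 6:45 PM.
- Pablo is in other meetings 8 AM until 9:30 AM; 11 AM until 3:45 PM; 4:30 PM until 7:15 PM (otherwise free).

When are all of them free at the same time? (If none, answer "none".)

19:15-20:00

Wendy free: 19:15-20:00.
Vanya free: 11:15-11:30, 15:45-20:00.
Viktor free: 11:15-12:45, 13:00-15:00, 18:45-20:00 (invert busy blocks within the working day).
Pablo free: 09:30-11:00, 15:45-16:30, 19:15-20:00 (invert busy blocks within the working day).
Wendy ∩ Vanya: 19:15-20:00.
Wendy ∩ Vanya ∩ Viktor: 19:15-20:00.
Wendy ∩ Vanya ∩ Viktor ∩ Pablo: 19:15-20:00.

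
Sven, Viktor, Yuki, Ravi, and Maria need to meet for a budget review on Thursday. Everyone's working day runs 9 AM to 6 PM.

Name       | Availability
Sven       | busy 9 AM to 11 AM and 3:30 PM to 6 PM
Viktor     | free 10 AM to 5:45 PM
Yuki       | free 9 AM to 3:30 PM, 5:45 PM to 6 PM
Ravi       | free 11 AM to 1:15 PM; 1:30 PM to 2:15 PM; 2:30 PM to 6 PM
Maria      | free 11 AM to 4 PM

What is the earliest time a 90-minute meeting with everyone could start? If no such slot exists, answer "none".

Sven free: 11:00-15:30 (invert busy blocks within the working day).
Viktor free: 10:00-17:45.
Yuki free: 09:00-15:30, 17:45-18:00.
Ravi free: 11:00-13:15, 13:30-14:15, 14:30-18:00.
Maria free: 11:00-16:00.
Sven ∩ Viktor: 11:00-15:30.
Sven ∩ Viktor ∩ Yuki: 11:00-15:30.
Sven ∩ Viktor ∩ Yuki ∩ Ravi: 11:00-13:15, 13:30-14:15, 14:30-15:30.
Sven ∩ Viktor ∩ Yuki ∩ Ravi ∩ Maria: 11:00-13:15, 13:30-14:15, 14:30-15:30.
Those are the intersection windows.
The first common window of at least 90 minutes is 11:00-13:15, so the earliest start is 11:00.

11:00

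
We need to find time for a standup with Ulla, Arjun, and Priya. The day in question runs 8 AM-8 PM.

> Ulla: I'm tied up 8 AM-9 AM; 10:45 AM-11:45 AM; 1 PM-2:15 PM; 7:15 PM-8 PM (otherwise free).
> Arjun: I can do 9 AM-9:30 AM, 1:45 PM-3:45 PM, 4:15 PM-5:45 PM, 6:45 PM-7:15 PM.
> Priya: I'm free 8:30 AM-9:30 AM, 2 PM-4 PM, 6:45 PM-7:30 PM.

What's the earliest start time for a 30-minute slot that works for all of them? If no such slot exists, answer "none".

09:00

Ulla free: 09:00-10:45, 11:45-13:00, 14:15-19:15 (invert busy blocks within the working day).
Arjun free: 09:00-09:30, 13:45-15:45, 16:15-17:45, 18:45-19:15.
Priya free: 08:30-09:30, 14:00-16:00, 18:45-19:30.
Ulla ∩ Arjun: 09:00-09:30, 14:15-15:45, 16:15-17:45, 18:45-19:15.
Ulla ∩ Arjun ∩ Priya: 09:00-09:30, 14:15-15:45, 18:45-19:15.
Those are the intersection windows.
The first common window of at least 30 minutes is 09:00-09:30, so the earliest start is 09:00.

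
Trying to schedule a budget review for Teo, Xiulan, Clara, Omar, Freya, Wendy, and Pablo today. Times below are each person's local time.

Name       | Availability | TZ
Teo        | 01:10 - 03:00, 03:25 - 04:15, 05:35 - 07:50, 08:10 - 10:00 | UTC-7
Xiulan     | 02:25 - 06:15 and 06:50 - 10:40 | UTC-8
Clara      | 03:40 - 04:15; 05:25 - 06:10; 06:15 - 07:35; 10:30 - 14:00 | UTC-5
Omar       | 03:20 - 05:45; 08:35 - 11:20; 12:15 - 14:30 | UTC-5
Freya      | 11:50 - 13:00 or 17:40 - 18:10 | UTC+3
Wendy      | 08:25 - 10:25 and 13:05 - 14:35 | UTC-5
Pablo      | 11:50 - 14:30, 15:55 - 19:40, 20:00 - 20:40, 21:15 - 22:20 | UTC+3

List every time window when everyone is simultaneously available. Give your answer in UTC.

none

Teo in UTC: 08:10-10:00, 10:25-11:15, 12:35-14:50, 15:10-17:00 (add 7h to convert from UTC-7).
Xiulan in UTC: 10:25-14:15, 14:50-18:40 (add 8h to convert from UTC-8).
Clara in UTC: 08:40-09:15, 10:25-11:10, 11:15-12:35, 15:30-19:00 (add 5h to convert from UTC-5).
Omar in UTC: 08:20-10:45, 13:35-16:20, 17:15-19:30 (add 5h to convert from UTC-5).
Freya in UTC: 08:50-10:00, 14:40-15:10 (subtract 3h to convert from UTC+3).
Wendy in UTC: 13:25-15:25, 18:05-19:35 (add 5h to convert from UTC-5).
Pablo in UTC: 08:50-11:30, 12:55-16:40, 17:00-17:40, 18:15-19:20 (subtract 3h to convert from UTC+3).
Teo ∩ Xiulan: 10:25-11:15, 12:35-14:15, 15:10-17:00.
Teo ∩ Xiulan ∩ Clara: 10:25-11:10, 15:30-17:00.
Teo ∩ Xiulan ∩ Clara ∩ Omar: 10:25-10:45, 15:30-16:20.
Teo ∩ Xiulan ∩ Clara ∩ Omar ∩ Freya: ∅.
Teo ∩ Xiulan ∩ Clara ∩ Omar ∩ Freya ∩ Wendy: ∅.
Teo ∩ Xiulan ∩ Clara ∩ Omar ∩ Freya ∩ Wendy ∩ Pablo: ∅.
There is no time when everyone is free.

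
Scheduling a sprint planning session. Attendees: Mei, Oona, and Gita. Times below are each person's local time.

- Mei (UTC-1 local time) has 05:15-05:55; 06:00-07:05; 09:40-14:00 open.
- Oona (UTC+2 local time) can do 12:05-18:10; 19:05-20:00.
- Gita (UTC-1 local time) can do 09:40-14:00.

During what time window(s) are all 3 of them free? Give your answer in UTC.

10:40-15:00

Mei in UTC: 06:15-06:55, 07:00-08:05, 10:40-15:00 (add 1h to convert from UTC-1).
Oona in UTC: 10:05-16:10, 17:05-18:00 (subtract 2h to convert from UTC+2).
Gita in UTC: 10:40-15:00 (add 1h to convert from UTC-1).
Mei ∩ Oona: 10:40-15:00.
Mei ∩ Oona ∩ Gita: 10:40-15:00.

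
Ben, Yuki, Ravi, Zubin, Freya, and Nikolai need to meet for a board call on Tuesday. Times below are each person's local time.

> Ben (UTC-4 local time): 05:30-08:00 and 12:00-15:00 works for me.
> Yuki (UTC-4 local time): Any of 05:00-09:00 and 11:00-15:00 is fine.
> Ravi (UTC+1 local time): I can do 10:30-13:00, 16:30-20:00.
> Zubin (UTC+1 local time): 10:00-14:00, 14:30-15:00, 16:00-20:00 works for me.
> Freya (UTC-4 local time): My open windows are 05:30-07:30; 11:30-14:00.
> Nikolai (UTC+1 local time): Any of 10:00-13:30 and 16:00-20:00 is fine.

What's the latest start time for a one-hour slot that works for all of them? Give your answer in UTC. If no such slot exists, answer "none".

Ben in UTC: 09:30-12:00, 16:00-19:00 (add 4h to convert from UTC-4).
Yuki in UTC: 09:00-13:00, 15:00-19:00 (add 4h to convert from UTC-4).
Ravi in UTC: 09:30-12:00, 15:30-19:00 (subtract 1h to convert from UTC+1).
Zubin in UTC: 09:00-13:00, 13:30-14:00, 15:00-19:00 (subtract 1h to convert from UTC+1).
Freya in UTC: 09:30-11:30, 15:30-18:00 (add 4h to convert from UTC-4).
Nikolai in UTC: 09:00-12:30, 15:00-19:00 (subtract 1h to convert from UTC+1).
Ben ∩ Yuki: 09:30-12:00, 16:00-19:00.
Ben ∩ Yuki ∩ Ravi: 09:30-12:00, 16:00-19:00.
Ben ∩ Yuki ∩ Ravi ∩ Zubin: 09:30-12:00, 16:00-19:00.
Ben ∩ Yuki ∩ Ravi ∩ Zubin ∩ Freya: 09:30-11:30, 16:00-18:00.
Ben ∩ Yuki ∩ Ravi ∩ Zubin ∩ Freya ∩ Nikolai: 09:30-11:30, 16:00-18:00.
The last common window of at least 60 minutes is 16:00-18:00; a 60-minute meeting can start as late as 17:00 and still end by 18:00.

17:00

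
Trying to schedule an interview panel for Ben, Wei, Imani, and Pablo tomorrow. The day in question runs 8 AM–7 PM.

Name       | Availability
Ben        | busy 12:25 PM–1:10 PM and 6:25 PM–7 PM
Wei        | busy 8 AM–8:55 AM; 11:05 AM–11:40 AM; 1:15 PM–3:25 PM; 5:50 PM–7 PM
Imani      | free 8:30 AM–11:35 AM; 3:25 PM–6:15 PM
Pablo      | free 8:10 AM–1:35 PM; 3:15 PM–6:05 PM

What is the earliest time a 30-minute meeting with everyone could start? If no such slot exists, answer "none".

08:55

Ben free: 08:00-12:25, 13:10-18:25 (invert busy blocks within the working day).
Wei free: 08:55-11:05, 11:40-13:15, 15:25-17:50 (invert busy blocks within the working day).
Imani free: 08:30-11:35, 15:25-18:15.
Pablo free: 08:10-13:35, 15:15-18:05.
Ben ∩ Wei: 08:55-11:05, 11:40-12:25, 13:10-13:15, 15:25-17:50.
Ben ∩ Wei ∩ Imani: 08:55-11:05, 15:25-17:50.
Ben ∩ Wei ∩ Imani ∩ Pablo: 08:55-11:05, 15:25-17:50.
The first common window of at least 30 minutes is 08:55-11:05, so the earliest start is 08:55.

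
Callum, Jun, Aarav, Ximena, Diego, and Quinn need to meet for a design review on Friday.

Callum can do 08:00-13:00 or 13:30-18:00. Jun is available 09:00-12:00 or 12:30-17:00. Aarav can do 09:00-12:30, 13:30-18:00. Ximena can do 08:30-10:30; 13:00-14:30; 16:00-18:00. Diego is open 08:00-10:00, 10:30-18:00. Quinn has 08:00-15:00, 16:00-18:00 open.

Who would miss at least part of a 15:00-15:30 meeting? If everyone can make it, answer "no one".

Callum: free for 15:00-15:30. Jun: free for 15:00-15:30. Aarav: free for 15:00-15:30. Ximena: not fully free for 15:00-15:30. Diego: free for 15:00-15:30. Quinn: not fully free for 15:00-15:30.

Quinn, Ximena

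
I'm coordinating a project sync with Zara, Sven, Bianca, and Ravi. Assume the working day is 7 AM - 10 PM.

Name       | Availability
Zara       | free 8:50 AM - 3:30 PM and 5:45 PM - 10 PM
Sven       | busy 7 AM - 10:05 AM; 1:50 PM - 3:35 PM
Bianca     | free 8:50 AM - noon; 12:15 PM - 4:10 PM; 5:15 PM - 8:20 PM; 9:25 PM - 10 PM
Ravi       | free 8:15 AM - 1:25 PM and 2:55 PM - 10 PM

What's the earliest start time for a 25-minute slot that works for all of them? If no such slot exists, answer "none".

Zara free: 08:50-15:30, 17:45-22:00.
Sven free: 10:05-13:50, 15:35-22:00 (invert busy blocks within the working day).
Bianca free: 08:50-12:00, 12:15-16:10, 17:15-20:20, 21:25-22:00.
Ravi free: 08:15-13:25, 14:55-22:00.
Zara ∩ Sven: 10:05-13:50, 17:45-22:00.
Zara ∩ Sven ∩ Bianca: 10:05-12:00, 12:15-13:50, 17:45-20:20, 21:25-22:00.
Zara ∩ Sven ∩ Bianca ∩ Ravi: 10:05-12:00, 12:15-13:25, 17:45-20:20, 21:25-22:00.
The first common window of at least 25 minutes is 10:05-12:00, so the earliest start is 10:05.

10:05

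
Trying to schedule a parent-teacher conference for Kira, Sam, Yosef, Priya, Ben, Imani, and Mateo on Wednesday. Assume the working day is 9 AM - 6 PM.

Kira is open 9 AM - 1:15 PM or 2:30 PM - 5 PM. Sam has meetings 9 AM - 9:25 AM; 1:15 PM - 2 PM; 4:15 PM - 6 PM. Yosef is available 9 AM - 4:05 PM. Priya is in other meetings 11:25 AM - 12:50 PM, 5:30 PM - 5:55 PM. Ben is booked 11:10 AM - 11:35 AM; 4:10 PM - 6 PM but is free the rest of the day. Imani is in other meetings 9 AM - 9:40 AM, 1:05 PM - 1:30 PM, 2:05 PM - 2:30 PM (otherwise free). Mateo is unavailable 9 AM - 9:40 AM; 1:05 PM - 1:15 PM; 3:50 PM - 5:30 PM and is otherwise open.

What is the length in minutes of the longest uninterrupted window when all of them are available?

Kira free: 09:00-13:15, 14:30-17:00.
Sam free: 09:25-13:15, 14:00-16:15 (invert busy blocks within the working day).
Yosef free: 09:00-16:05.
Priya free: 09:00-11:25, 12:50-17:30, 17:55-18:00 (invert busy blocks within the working day).
Ben free: 09:00-11:10, 11:35-16:10 (invert busy blocks within the working day).
Imani free: 09:40-13:05, 13:30-14:05, 14:30-18:00 (invert busy blocks within the working day).
Mateo free: 09:40-13:05, 13:15-15:50, 17:30-18:00 (invert busy blocks within the working day).
Kira ∩ Sam: 09:25-13:15, 14:30-16:15.
Kira ∩ Sam ∩ Yosef: 09:25-13:15, 14:30-16:05.
Kira ∩ Sam ∩ Yosef ∩ Priya: 09:25-11:25, 12:50-13:15, 14:30-16:05.
Kira ∩ Sam ∩ Yosef ∩ Priya ∩ Ben: 09:25-11:10, 12:50-13:15, 14:30-16:05.
Kira ∩ Sam ∩ Yosef ∩ Priya ∩ Ben ∩ Imani: 09:40-11:10, 12:50-13:05, 14:30-16:05.
Kira ∩ Sam ∩ Yosef ∩ Priya ∩ Ben ∩ Imani ∩ Mateo: 09:40-11:10, 12:50-13:05, 14:30-15:50.
The longest is 09:40-11:10 at 90 minutes.

90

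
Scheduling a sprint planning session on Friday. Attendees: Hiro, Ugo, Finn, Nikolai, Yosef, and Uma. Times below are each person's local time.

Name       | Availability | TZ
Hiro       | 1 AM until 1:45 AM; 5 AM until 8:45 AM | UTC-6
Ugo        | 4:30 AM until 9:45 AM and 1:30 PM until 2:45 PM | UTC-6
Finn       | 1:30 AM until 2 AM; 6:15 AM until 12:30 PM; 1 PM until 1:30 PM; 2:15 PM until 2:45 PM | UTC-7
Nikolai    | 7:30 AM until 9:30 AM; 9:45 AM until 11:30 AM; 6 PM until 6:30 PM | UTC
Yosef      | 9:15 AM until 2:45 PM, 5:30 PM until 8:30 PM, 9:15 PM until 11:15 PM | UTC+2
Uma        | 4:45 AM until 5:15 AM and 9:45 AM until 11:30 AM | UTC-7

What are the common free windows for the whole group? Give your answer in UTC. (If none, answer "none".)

Hiro in UTC: 07:00-07:45, 11:00-14:45 (add 6h to convert from UTC-6).
Ugo in UTC: 10:30-15:45, 19:30-20:45 (add 6h to convert from UTC-6).
Finn in UTC: 08:30-09:00, 13:15-19:30, 20:00-20:30, 21:15-21:45 (add 7h to convert from UTC-7).
Nikolai in UTC: 07:30-09:30, 09:45-11:30, 18:00-18:30.
Yosef in UTC: 07:15-12:45, 15:30-18:30, 19:15-21:15 (subtract 2h to convert from UTC+2).
Uma in UTC: 11:45-12:15, 16:45-18:30 (add 7h to convert from UTC-7).
Hiro ∩ Ugo: 11:00-14:45.
Hiro ∩ Ugo ∩ Finn: 13:15-14:45.
Hiro ∩ Ugo ∩ Finn ∩ Nikolai: ∅.
Hiro ∩ Ugo ∩ Finn ∩ Nikolai ∩ Yosef: ∅.
Hiro ∩ Ugo ∩ Finn ∩ Nikolai ∩ Yosef ∩ Uma: ∅.
There is no time when everyone is free.

none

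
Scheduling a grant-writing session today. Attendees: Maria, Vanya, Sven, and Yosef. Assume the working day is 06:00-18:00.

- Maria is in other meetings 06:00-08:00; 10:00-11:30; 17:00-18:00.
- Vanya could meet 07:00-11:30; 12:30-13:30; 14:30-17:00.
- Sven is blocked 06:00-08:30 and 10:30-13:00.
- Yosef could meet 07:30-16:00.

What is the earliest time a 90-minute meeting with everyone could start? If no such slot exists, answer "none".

08:30

Maria free: 08:00-10:00, 11:30-17:00 (invert busy blocks within the working day).
Vanya free: 07:00-11:30, 12:30-13:30, 14:30-17:00.
Sven free: 08:30-10:30, 13:00-18:00 (invert busy blocks within the working day).
Yosef free: 07:30-16:00.
Maria ∩ Vanya: 08:00-10:00, 12:30-13:30, 14:30-17:00.
Maria ∩ Vanya ∩ Sven: 08:30-10:00, 13:00-13:30, 14:30-17:00.
Maria ∩ Vanya ∩ Sven ∩ Yosef: 08:30-10:00, 13:00-13:30, 14:30-16:00.
Those are the intersection windows.
The first common window of at least 90 minutes is 08:30-10:00, so the earliest start is 08:30.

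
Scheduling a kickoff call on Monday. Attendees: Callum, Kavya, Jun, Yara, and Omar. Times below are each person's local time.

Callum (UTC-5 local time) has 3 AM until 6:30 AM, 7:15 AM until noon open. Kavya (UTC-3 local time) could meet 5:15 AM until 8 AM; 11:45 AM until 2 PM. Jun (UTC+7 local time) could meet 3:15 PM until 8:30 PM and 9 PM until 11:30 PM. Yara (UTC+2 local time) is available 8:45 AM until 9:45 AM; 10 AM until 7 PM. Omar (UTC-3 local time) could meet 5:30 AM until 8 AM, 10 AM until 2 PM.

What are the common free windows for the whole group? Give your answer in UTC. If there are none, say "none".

Callum in UTC: 08:00-11:30, 12:15-17:00 (add 5h to convert from UTC-5).
Kavya in UTC: 08:15-11:00, 14:45-17:00 (add 3h to convert from UTC-3).
Jun in UTC: 08:15-13:30, 14:00-16:30 (subtract 7h to convert from UTC+7).
Yara in UTC: 06:45-07:45, 08:00-17:00 (subtract 2h to convert from UTC+2).
Omar in UTC: 08:30-11:00, 13:00-17:00 (add 3h to convert from UTC-3).
Callum ∩ Kavya: 08:15-11:00, 14:45-17:00.
Callum ∩ Kavya ∩ Jun: 08:15-11:00, 14:45-16:30.
Callum ∩ Kavya ∩ Jun ∩ Yara: 08:15-11:00, 14:45-16:30.
Callum ∩ Kavya ∩ Jun ∩ Yara ∩ Omar: 08:30-11:00, 14:45-16:30.

08:30-11:00, 14:45-16:30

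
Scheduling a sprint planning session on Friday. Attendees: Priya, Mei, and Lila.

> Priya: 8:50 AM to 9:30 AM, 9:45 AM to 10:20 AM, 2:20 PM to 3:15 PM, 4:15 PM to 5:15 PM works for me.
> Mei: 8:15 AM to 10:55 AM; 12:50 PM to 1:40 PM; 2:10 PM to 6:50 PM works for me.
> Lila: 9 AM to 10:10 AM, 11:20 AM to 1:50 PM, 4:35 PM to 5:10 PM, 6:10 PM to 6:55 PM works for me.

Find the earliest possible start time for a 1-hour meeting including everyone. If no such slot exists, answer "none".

none

Priya ∩ Mei: 08:50-09:30, 09:45-10:20, 14:20-15:15, 16:15-17:15.
Priya ∩ Mei ∩ Lila: 09:00-09:30, 09:45-10:10, 16:35-17:10.
So the common availability across everyone is 09:00-09:30, 09:45-10:10, 16:35-17:10.
No common window is at least 60 minutes long.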